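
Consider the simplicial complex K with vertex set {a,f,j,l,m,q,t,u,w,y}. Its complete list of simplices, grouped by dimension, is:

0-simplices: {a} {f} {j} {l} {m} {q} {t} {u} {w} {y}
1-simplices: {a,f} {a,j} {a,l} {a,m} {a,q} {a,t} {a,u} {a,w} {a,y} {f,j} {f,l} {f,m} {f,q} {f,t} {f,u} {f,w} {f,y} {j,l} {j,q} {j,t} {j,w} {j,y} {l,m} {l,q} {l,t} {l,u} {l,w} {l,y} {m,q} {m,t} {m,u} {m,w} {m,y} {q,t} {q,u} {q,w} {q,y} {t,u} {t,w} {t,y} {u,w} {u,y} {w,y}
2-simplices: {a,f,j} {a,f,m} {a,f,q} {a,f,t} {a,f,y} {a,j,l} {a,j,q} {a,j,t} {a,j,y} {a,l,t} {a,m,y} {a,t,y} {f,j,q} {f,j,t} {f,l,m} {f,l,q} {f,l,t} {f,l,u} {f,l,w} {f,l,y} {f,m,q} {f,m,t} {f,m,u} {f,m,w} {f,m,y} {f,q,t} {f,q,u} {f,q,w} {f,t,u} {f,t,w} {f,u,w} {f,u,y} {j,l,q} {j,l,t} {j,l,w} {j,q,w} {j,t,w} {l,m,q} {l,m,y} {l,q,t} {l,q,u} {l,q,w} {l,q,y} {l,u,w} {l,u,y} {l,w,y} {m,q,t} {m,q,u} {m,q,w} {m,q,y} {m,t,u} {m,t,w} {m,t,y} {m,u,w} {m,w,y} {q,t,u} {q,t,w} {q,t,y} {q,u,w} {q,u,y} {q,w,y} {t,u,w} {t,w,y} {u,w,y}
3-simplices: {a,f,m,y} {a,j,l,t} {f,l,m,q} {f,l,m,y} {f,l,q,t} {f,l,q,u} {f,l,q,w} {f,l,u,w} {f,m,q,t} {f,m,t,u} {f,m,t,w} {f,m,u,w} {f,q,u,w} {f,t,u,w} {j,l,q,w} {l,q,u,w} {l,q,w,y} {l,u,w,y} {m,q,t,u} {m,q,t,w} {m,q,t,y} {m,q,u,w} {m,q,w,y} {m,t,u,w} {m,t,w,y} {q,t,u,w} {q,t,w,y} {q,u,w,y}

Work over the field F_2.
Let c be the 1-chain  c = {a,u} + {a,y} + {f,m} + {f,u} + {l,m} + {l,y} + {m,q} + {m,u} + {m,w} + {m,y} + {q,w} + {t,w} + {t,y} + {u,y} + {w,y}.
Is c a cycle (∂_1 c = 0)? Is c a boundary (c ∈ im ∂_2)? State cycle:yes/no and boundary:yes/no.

n_0=10 n_1=43 n_2=64 n_3=28  [Z2]
∂1: piv[af,aj,al,am,aq,at,au,aw,ay] rk=9  ker:fj,fl,fm,fq,ft,fu,fw,fy,jl,jq,jt,jw,jy,lm,lq,lt,lu,lw,ly,mq,mt,mu,mw,my,qt,qu,qw,qy,tu,tw,ty,uw,uy,wy
∂2: piv[afj,afm,afq,aft,afy,ajl,ajq,ajt,ajy,alt,amy,aty,flm,flq,flt,flu,flw,fly,fmq,fmt,fmu,fmw,fqt,fqu,fqw,ftu,ftw,fuw,fuy,jlw,lqy,lwy] rk=32  ker:fjq,fjt,fmy,jlq,jlt,jqw,jtw,lmq,lmy,lqt,lqu,lqw,luw,luy,mqt,mqu,mqw,mqy,mtu,mtw,mty,muw,mwy,qtu,qtw,qty,quw,quy,qwy,tuw,twy,uwy
∂3: piv[afmy,ajlt,flmq,flmy,flqt,flqu,flqw,fluw,fmqt,fmtu,fmtw,fmuw,fquw,ftuw,jlqw,lqwy,luwy,mqtu,mqtw,mqty,mquw,mqwy,mtwy,quwy] rk=24  ker:lquw,mtuw,qtuw,qtwy
∂1c = 0
c vs im∂2: residual ≠ 0 ⇒ not boundary

cycle:yes boundary:no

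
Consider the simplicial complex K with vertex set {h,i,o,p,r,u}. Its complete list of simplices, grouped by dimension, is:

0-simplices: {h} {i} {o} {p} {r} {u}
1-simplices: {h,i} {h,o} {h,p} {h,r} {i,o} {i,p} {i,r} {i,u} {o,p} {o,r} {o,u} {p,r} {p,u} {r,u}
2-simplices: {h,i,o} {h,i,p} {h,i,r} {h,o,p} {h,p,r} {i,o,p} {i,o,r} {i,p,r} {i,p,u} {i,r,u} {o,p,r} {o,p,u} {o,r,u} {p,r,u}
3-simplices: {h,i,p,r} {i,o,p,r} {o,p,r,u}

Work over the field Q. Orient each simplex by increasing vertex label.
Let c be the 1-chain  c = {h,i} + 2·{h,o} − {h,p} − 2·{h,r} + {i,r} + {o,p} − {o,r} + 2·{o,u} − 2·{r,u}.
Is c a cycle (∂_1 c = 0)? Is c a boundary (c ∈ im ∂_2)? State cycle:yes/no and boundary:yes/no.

cycle:yes boundary:yes

n_0=6 n_1=14 n_2=14 n_3=3  [Q]
∂1: piv[hi,ho,hp,hr,iu] rk=5  ker:io,ip,ir,op,or,ou,pr,pu,ru
∂2: piv[hio,hip,hir,hop,hpr,ior,ipu,iru,opu] rk=9  ker:iop,ipr,opr,oru,pru
∂3: piv[hipr,iopr,opru] rk=3
∂1c = 0
c vs im∂2: reduces to 0 ⇒ boundary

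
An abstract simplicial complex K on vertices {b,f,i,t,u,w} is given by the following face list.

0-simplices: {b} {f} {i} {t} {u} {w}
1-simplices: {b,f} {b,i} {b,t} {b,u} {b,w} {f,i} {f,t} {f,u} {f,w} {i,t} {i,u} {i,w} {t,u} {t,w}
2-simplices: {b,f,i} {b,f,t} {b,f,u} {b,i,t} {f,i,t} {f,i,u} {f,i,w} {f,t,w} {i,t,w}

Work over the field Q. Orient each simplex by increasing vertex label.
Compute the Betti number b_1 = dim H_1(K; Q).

n_0=6 n_1=14 n_2=9  [Q]
∂1: piv[bf,bi,bt,bu,bw] rk=5  ker:fi,ft,fu,fw,it,iu,iw,tu,tw
∂2: piv[bfi,bft,bfu,bit,fiu,fiw,ftw] rk=7  ker:fit,itw
b_1=(14−5)−7=2

b_1=2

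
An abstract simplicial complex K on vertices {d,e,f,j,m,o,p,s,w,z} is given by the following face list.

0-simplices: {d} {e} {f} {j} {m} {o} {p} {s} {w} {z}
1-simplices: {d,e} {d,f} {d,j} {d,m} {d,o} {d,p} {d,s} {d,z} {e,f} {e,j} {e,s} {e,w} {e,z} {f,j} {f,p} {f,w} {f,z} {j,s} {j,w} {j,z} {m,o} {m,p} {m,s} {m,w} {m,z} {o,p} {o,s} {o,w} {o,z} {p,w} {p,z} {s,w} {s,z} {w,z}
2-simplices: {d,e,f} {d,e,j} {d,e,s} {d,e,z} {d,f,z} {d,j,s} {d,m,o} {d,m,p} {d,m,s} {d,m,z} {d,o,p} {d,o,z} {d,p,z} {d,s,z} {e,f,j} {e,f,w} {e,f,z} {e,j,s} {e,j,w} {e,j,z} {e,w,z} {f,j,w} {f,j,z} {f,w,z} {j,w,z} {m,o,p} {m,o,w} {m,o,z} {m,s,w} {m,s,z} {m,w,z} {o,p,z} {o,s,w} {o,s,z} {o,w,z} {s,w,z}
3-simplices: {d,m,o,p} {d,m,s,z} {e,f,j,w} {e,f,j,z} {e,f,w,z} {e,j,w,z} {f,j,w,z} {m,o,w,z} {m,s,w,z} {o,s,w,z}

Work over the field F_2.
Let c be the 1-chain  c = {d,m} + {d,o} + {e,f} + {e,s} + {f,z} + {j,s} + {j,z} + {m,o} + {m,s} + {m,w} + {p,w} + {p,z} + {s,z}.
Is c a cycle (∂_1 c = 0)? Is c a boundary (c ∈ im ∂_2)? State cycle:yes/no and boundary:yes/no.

n_0=10 n_1=34 n_2=36 n_3=10  [Z2]
∂1: piv[de,df,dj,dm,do,dp,ds,dz,ew] rk=9  ker:ef,ej,es,ez,fj,fp,fw,fz,js,jw,jz,mo,mp,ms,mw,mz,op,os,ow,oz,pw,pz,sw,sz,wz
∂2: piv[def,dej,des,dez,dfz,djs,dmo,dmp,dms,dmz,dop,doz,dpz,dsz,efj,efw,ejw,ejz,ewz,mow,msw,mwz,osw] rk=23  ker:efz,ejs,fjw,fjz,fwz,jwz,mop,moz,msz,opz,osz,owz,swz
∂3: piv[dmop,dmsz,efjw,efjz,efwz,ejwz,mowz,mswz,oswz] rk=9  ker:fjwz
∂1c = 0
c vs im∂2: residual ≠ 0 ⇒ not boundary

cycle:yes boundary:no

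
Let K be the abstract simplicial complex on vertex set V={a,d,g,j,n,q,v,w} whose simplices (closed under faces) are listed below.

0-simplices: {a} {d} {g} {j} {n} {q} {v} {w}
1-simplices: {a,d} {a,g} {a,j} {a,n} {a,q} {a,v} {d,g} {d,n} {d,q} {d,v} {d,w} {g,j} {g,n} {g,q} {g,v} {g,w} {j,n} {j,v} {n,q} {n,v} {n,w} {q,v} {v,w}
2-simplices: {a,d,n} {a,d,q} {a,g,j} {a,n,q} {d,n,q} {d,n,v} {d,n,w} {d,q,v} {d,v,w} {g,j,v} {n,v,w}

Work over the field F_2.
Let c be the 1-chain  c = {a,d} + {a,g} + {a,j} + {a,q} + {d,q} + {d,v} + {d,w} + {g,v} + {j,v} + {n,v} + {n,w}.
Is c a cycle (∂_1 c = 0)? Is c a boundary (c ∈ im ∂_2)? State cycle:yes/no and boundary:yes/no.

cycle:yes boundary:yes

n_0=8 n_1=23 n_2=11  [Z2]
∂1: piv[ad,ag,aj,an,aq,av,dw] rk=7  ker:dg,dn,dq,dv,gj,gn,gq,gv,gw,jn,jv,nq,nv,nw,qv,vw
∂2: piv[adn,adq,agj,anq,dnv,dnw,dqv,dvw,gjv] rk=9  ker:dnq,nvw
∂1c = 0
c vs im∂2: reduces to 0 ⇒ boundary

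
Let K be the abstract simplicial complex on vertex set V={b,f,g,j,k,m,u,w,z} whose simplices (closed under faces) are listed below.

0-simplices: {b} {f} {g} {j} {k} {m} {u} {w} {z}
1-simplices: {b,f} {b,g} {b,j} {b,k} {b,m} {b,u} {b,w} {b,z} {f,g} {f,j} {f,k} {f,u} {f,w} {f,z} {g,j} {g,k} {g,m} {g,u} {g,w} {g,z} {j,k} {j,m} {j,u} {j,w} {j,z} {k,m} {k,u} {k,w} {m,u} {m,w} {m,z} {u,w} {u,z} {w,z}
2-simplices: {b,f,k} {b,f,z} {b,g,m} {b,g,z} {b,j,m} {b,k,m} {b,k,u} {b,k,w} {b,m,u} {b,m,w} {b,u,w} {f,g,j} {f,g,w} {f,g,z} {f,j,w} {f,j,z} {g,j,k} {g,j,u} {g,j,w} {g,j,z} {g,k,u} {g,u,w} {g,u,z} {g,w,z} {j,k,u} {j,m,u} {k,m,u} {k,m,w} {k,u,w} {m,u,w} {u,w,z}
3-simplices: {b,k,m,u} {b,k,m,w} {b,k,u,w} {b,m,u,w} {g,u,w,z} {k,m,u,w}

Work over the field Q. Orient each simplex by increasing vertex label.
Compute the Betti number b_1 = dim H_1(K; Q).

n_0=9 n_1=34 n_2=31 n_3=6  [Q]
∂1: piv[bf,bg,bj,bk,bm,bu,bw,bz] rk=8  ker:fg,fj,fk,fu,fw,fz,gj,gk,gm,gu,gw,gz,jk,jm,ju,jw,jz,km,ku,kw,mu,mw,mz,uw,uz,wz
∂2: piv[bfk,bfz,bgm,bgz,bjm,bkm,bku,bkw,bmu,bmw,buw,fgj,fgw,fgz,fjw,fjz,gjk,gju,gku,guw,guz,gwz,jmu] rk=23  ker:gjw,gjz,jku,kmu,kmw,kuw,muw,uwz
∂3: piv[bkmu,bkmw,bkuw,bmuw,guwz] rk=5  ker:kmuw
b_1=(34−8)−23=3

b_1=3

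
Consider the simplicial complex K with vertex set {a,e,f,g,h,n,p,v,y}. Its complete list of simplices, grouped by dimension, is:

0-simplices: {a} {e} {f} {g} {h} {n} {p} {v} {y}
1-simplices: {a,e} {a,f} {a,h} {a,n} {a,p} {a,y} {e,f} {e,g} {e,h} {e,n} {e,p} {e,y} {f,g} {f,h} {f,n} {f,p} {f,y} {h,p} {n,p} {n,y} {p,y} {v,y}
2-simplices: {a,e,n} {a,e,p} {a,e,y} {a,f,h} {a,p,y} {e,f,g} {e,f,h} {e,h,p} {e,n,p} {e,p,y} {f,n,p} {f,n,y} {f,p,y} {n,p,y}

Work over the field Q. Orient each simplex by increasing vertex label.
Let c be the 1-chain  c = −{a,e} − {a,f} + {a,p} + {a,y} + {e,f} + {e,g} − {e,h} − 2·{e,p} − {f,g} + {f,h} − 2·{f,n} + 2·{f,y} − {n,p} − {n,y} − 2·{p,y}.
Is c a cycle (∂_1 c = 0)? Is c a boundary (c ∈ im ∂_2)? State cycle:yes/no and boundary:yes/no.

cycle:yes boundary:no

n_0=9 n_1=22 n_2=14  [Q]
∂1: piv[ae,af,ah,an,ap,ay,eg,vy] rk=8  ker:ef,eh,en,ep,ey,fg,fh,fn,fp,fy,hp,np,ny,py
∂2: piv[aen,aep,aey,afh,apy,efg,efh,ehp,enp,fnp,fny,fpy] rk=12  ker:epy,npy
∂1c = 0
c vs im∂2: residual ≠ 0 ⇒ not boundary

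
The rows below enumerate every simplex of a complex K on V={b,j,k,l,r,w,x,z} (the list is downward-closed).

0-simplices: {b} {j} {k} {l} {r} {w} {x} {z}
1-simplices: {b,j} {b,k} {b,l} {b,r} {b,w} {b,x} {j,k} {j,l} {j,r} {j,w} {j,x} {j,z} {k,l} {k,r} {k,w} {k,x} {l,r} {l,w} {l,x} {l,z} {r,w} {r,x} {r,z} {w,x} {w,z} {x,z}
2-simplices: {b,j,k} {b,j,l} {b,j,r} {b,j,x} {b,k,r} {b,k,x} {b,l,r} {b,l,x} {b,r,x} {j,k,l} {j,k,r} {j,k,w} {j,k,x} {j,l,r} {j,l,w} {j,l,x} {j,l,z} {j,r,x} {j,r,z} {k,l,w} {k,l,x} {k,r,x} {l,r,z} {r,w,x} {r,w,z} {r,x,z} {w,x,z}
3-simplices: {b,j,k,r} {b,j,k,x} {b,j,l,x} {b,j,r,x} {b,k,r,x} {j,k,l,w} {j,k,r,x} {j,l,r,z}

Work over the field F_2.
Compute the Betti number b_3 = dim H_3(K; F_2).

b_3=1

n_0=8 n_1=26 n_2=27 n_3=8  [Z2]
∂1: piv[bj,bk,bl,br,bw,bx,jz] rk=7  ker:jk,jl,jr,jw,jx,kl,kr,kw,kx,lr,lw,lx,lz,rw,rx,rz,wx,wz,xz
∂2: piv[bjk,bjl,bjr,bjx,bkr,bkx,blr,blx,brx,jkl,jkw,jlw,jlz,jrz,rwx,rwz,rxz] rk=17  ker:jkr,jkx,jlr,jlx,jrx,klw,klx,krx,lrz,wxz
∂3: piv[bjkr,bjkx,bjlx,bjrx,bkrx,jklw,jlrz] rk=7  ker:jkrx
b_3=(8−7)−0=1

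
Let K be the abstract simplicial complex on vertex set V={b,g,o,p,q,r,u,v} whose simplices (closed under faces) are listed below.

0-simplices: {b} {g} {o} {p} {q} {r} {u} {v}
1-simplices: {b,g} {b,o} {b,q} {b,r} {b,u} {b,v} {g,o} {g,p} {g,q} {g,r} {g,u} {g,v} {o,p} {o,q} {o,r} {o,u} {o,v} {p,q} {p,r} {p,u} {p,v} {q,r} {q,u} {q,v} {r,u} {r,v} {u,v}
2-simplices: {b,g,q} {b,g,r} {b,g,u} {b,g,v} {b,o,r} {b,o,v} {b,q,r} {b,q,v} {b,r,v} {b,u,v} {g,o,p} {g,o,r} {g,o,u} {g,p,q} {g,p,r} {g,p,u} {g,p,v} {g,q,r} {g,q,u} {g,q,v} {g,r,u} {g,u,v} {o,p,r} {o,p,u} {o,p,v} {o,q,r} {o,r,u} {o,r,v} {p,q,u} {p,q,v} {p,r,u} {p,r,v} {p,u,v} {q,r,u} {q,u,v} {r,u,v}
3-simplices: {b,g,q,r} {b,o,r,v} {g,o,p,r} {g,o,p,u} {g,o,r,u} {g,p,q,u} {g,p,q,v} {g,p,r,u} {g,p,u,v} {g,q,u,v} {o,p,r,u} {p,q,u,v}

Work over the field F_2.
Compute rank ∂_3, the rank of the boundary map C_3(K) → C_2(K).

rank∂_3=10

n_0=8 n_1=27 n_2=36 n_3=12  [Z2]
∂1: piv[bg,bo,bq,br,bu,bv,gp] rk=7  ker:go,gq,gr,gu,gv,op,oq,or,ou,ov,pq,pr,pu,pv,qr,qu,qv,ru,rv,uv
∂2: piv[bgq,bgr,bgu,bgv,bor,bov,bqr,bqv,brv,buv,gop,gor,gou,gpq,gpr,gpu,gpv,gqu,gru,oqr] rk=20  ker:gqr,gqv,guv,opr,opu,opv,oru,orv,pqu,pqv,pru,prv,puv,qru,quv,ruv
∂3: piv[bgqr,borv,gopr,gopu,goru,gpqu,gpqv,gpru,gpuv,gquv] rk=10  ker:opru,pquv
rk∂_3=10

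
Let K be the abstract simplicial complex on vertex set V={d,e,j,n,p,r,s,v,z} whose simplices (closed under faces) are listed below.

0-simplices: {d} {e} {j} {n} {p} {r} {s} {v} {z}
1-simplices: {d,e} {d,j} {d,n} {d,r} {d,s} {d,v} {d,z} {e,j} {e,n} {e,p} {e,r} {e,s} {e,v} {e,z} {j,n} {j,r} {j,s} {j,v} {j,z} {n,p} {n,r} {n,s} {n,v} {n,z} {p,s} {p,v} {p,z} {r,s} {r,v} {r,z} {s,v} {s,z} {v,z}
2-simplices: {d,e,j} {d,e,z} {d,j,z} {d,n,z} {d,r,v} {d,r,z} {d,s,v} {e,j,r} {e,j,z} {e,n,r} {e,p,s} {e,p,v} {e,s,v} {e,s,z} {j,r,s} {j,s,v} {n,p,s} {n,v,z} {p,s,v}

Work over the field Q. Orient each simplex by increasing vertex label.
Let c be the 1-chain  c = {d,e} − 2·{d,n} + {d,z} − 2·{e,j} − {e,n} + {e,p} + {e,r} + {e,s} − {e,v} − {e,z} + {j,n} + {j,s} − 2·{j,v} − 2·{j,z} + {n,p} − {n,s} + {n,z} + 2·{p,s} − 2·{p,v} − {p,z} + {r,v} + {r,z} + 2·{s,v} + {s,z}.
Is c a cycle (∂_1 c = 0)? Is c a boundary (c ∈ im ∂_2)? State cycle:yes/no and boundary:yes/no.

cycle:no boundary:no

n_0=9 n_1=33 n_2=19  [Q]
∂1: piv[de,dj,dn,dr,ds,dv,dz,ep] rk=8  ker:ej,en,er,es,ev,ez,jn,jr,js,jv,jz,np,nr,ns,nv,nz,ps,pv,pz,rs,rv,rz,sv,sz,vz
∂2: piv[dej,dez,djz,dnz,drv,drz,dsv,ejr,enr,eps,epv,esv,esz,jrs,jsv,nps,nvz] rk=17  ker:ejz,psv
∂1c = 3·{e} − 3·{n} + 3·{p} − {r} − 2·{v}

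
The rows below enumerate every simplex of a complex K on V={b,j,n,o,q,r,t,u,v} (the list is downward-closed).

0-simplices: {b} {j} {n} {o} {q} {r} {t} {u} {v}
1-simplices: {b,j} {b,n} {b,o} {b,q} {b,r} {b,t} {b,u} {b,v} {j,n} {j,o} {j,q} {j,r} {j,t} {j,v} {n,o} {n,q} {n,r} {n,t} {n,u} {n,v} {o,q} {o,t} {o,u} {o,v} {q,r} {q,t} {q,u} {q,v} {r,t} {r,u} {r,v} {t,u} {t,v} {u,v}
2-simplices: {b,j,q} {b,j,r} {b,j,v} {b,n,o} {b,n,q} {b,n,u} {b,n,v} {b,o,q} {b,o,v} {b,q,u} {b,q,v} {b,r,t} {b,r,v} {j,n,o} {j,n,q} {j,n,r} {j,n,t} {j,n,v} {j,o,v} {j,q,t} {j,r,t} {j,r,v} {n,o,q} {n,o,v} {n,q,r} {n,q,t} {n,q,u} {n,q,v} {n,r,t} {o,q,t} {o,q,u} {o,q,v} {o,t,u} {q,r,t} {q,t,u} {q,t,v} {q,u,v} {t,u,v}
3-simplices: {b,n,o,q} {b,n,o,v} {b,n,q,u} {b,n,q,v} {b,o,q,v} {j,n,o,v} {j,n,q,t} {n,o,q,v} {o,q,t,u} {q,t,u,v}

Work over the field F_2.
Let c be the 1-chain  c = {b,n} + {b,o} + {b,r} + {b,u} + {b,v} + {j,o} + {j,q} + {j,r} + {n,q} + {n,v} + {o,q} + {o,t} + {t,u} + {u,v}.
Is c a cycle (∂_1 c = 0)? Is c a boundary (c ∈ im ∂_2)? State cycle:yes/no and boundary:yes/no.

n_0=9 n_1=34 n_2=38 n_3=10  [Z2]
∂1: piv[bj,bn,bo,bq,br,bt,bu,bv] rk=8  ker:jn,jo,jq,jr,jt,jv,no,nq,nr,nt,nu,nv,oq,ot,ou,ov,qr,qt,qu,qv,rt,ru,rv,tu,tv,uv
∂2: piv[bjq,bjr,bjv,bno,bnq,bnu,bnv,boq,bov,bqu,bqv,brt,brv,jno,jnq,jnr,jnt,jqt,jrt,nqr,oqt,oqu,otu,qtv,quv] rk=25  ker:jnv,jov,jrv,noq,nov,nqt,nqu,nqv,nrt,oqv,qrt,qtu,tuv
∂3: piv[bnoq,bnov,bnqu,bnqv,boqv,jnov,jnqt,oqtu,qtuv] rk=9  ker:noqv
∂1c = {b} + {j} + {n} + {q} + {u} + {v}

cycle:no boundary:no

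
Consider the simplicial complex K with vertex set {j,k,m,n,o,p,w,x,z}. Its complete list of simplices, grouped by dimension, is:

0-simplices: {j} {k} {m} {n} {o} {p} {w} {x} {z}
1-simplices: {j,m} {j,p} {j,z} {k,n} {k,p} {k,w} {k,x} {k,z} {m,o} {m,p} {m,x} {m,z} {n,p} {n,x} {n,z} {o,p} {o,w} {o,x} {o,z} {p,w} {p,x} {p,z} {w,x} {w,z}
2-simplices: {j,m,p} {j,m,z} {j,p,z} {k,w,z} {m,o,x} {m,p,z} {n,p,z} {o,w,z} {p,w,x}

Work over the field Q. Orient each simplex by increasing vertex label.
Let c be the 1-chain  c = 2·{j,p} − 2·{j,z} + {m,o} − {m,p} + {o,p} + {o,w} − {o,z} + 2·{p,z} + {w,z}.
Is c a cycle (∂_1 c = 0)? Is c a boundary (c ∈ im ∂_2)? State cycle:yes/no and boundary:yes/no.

n_0=9 n_1=24 n_2=9  [Q]
∂1: piv[jm,jp,jz,kn,kp,kw,kx,mo] rk=8  ker:kz,mp,mx,mz,np,nx,nz,op,ow,ox,oz,pw,px,pz,wx,wz
∂2: piv[jmp,jmz,jpz,kwz,mox,npz,owz,pwx] rk=8  ker:mpz
∂1c = 0
c vs im∂2: residual ≠ 0 ⇒ not boundary

cycle:yes boundary:no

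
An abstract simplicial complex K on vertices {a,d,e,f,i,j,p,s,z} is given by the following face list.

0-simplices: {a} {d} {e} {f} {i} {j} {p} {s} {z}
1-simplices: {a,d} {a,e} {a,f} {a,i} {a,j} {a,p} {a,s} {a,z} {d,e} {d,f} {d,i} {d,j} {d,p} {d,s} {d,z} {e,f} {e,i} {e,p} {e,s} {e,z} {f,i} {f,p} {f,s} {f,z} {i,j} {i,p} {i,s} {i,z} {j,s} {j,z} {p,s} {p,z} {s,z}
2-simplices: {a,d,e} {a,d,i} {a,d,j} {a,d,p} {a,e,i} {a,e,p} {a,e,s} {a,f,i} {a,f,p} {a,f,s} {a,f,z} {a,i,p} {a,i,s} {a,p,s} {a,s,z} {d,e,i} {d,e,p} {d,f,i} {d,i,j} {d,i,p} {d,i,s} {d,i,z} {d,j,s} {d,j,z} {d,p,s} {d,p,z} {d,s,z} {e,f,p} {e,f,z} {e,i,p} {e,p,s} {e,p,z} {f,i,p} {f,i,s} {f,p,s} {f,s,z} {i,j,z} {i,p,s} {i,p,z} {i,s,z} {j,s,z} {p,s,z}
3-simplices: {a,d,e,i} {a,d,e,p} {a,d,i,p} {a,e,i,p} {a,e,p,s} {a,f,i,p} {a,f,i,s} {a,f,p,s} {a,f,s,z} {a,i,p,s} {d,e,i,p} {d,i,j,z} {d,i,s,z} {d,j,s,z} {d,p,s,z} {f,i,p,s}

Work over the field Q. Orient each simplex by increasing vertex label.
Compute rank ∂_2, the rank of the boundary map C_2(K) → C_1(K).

n_0=9 n_1=33 n_2=42 n_3=16  [Q]
∂1: piv[ad,ae,af,ai,aj,ap,as,az] rk=8  ker:de,df,di,dj,dp,ds,dz,ef,ei,ep,es,ez,fi,fp,fs,fz,ij,ip,is,iz,js,jz,ps,pz,sz
∂2: piv[ade,adi,adj,adp,aei,aep,aes,afi,afp,afs,afz,aip,ais,aps,asz,dfi,dij,dis,diz,djs,djz,dpz,dsz,efp,efz] rk=25  ker:dei,dep,dip,dps,eip,eps,epz,fip,fis,fps,fsz,ijz,ips,ipz,isz,jsz,psz
∂3: piv[adei,adep,adip,aeip,aeps,afip,afis,afps,afsz,aips,dijz,disz,djsz,dpsz] rk=14  ker:deip,fips
rk∂_2=25

rank∂_2=25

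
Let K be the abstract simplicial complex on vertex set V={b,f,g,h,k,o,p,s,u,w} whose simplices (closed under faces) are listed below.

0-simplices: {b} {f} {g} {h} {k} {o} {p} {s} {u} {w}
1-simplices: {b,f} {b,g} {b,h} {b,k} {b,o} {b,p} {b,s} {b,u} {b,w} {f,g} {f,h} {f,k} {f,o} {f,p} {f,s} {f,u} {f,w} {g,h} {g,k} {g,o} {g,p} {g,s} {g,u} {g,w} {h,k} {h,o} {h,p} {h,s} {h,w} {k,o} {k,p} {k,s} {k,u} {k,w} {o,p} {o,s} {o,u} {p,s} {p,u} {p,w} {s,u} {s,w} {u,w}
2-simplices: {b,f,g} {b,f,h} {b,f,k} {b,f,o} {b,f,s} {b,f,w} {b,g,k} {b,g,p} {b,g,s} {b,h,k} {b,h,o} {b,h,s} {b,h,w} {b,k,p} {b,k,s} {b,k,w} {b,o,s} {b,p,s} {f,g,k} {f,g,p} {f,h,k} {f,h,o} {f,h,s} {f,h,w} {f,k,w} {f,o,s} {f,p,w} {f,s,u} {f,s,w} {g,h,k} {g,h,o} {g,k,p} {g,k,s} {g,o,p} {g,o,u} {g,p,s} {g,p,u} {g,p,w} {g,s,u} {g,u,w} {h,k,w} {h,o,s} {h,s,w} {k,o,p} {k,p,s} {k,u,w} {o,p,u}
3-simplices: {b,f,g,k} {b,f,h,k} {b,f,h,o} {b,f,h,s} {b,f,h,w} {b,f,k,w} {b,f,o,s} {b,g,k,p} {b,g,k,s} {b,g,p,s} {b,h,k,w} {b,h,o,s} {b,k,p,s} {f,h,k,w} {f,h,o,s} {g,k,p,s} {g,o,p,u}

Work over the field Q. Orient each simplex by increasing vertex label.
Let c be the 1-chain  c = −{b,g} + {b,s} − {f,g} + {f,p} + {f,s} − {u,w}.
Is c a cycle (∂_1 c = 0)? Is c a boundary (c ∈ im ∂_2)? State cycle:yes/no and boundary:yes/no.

n_0=10 n_1=43 n_2=47 n_3=17  [Q]
∂1: piv[bf,bg,bh,bk,bo,bp,bs,bu,bw] rk=9  ker:fg,fh,fk,fo,fp,fs,fu,fw,gh,gk,go,gp,gs,gu,gw,hk,ho,hp,hs,hw,ko,kp,ks,ku,kw,op,os,ou,ps,pu,pw,su,sw,uw
∂2: piv[bfg,bfh,bfk,bfo,bfs,bfw,bgk,bgp,bgs,bhk,bho,bhs,bhw,bkp,bks,bkw,bos,bps,fgp,fpw,fsu,fsw,ghk,gho,gop,gou,gpu,gpw,gsu,guw,kop,kuw] rk=32  ker:fgk,fhk,fho,fhs,fhw,fkw,fos,gkp,gks,gps,hkw,hos,hsw,kps,opu
∂3: piv[bfgk,bfhk,bfho,bfhs,bfhw,bfkw,bfos,bgkp,bgks,bgps,bhkw,bhos,bkps,gopu] rk=14  ker:fhkw,fhos,gkps
∂1c = −{f} − 2·{g} + {p} + 2·{s} + {u} − {w}

cycle:no boundary:no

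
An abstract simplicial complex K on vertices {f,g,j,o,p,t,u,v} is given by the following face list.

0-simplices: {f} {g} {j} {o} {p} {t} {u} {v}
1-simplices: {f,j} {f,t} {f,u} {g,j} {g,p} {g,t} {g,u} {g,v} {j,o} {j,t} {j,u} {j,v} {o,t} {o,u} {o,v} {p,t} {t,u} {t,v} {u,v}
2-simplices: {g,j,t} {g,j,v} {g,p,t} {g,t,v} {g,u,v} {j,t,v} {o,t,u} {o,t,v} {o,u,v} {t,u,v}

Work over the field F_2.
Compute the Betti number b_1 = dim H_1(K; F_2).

b_1=4

n_0=8 n_1=19 n_2=10  [Z2]
∂1: piv[fj,ft,fu,gj,gp,gv,jo] rk=7  ker:gt,gu,jt,ju,jv,ot,ou,ov,pt,tu,tv,uv
∂2: piv[gjt,gjv,gpt,gtv,guv,otu,otv,ouv] rk=8  ker:jtv,tuv
b_1=(19−7)−8=4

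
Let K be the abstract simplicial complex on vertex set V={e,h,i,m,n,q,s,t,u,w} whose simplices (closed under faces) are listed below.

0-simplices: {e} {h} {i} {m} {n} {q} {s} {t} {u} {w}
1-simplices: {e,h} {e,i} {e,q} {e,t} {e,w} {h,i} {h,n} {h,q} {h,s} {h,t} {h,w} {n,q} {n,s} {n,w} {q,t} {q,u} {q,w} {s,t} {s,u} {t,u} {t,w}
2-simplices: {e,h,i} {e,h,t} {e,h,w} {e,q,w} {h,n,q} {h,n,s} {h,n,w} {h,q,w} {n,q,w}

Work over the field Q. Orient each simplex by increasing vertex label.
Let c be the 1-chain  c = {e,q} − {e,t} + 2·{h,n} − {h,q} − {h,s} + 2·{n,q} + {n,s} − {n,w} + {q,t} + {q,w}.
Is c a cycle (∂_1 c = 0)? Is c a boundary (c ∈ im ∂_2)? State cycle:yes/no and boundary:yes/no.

cycle:yes boundary:no

n_0=10 n_1=21 n_2=9  [Q]
∂1: piv[eh,ei,eq,et,ew,hn,hs,qu] rk=8  ker:hi,hq,ht,hw,nq,ns,nw,qt,qw,st,su,tu,tw
∂2: piv[ehi,eht,ehw,eqw,hnq,hns,hnw,hqw] rk=8  ker:nqw
∂1c = 0
c vs im∂2: residual ≠ 0 ⇒ not boundary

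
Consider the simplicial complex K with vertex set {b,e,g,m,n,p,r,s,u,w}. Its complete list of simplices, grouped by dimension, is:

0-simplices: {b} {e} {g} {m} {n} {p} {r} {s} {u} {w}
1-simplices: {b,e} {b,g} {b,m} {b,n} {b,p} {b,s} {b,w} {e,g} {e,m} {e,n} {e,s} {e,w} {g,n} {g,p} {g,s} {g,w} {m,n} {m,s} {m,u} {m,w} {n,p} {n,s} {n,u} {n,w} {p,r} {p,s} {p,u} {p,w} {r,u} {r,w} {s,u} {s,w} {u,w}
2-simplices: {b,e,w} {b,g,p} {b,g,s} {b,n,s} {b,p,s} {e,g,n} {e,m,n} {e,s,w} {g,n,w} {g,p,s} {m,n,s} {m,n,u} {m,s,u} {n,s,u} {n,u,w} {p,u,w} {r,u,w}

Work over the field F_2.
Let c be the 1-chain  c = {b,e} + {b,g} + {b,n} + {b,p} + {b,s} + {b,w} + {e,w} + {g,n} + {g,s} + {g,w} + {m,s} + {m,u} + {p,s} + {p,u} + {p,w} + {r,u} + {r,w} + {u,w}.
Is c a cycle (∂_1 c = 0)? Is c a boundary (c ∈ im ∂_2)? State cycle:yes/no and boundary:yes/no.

cycle:yes boundary:yes

n_0=10 n_1=33 n_2=17  [Z2]
∂1: piv[be,bg,bm,bn,bp,bs,bw,mu,pr] rk=9  ker:eg,em,en,es,ew,gn,gp,gs,gw,mn,ms,mw,np,ns,nu,nw,ps,pu,pw,ru,rw,su,sw,uw
∂2: piv[bew,bgp,bgs,bns,bps,egn,emn,esw,gnw,mns,mnu,msu,nuw,puw,ruw] rk=15  ker:gps,nsu
∂1c = 0
c vs im∂2: reduces to 0 ⇒ boundary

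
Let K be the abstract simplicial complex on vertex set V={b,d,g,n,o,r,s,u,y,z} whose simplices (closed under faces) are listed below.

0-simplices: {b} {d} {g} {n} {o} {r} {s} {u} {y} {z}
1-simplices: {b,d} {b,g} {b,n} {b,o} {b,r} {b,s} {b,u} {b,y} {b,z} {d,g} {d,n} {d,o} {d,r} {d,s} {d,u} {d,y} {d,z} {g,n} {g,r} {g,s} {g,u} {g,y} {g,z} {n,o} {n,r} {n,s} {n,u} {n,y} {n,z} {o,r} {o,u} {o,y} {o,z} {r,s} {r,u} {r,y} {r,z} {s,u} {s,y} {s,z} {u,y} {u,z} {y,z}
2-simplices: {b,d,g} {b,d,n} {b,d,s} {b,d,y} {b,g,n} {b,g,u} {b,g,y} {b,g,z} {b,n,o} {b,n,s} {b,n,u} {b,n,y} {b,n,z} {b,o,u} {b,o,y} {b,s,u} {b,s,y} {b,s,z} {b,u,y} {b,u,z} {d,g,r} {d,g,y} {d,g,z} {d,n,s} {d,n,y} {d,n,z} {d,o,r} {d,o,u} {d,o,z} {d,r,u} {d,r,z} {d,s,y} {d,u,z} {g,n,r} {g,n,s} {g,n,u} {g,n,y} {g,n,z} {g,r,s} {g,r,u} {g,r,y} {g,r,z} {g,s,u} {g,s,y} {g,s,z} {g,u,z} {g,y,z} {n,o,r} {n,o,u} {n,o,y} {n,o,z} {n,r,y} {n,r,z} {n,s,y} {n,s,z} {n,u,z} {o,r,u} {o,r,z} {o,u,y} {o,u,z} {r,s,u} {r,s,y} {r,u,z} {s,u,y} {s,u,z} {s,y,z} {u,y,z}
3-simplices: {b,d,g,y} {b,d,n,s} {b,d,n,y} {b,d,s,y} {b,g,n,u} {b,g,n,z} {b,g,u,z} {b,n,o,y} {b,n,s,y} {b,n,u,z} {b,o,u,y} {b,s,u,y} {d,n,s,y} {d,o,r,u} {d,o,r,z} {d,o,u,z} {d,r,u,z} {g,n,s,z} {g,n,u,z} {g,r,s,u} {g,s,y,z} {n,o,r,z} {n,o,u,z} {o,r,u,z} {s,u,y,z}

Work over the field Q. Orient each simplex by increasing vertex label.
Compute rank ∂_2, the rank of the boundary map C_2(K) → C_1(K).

n_0=10 n_1=43 n_2=67 n_3=25  [Q]
∂1: piv[bd,bg,bn,bo,br,bs,bu,by,bz] rk=9  ker:dg,dn,do,dr,ds,du,dy,dz,gn,gr,gs,gu,gy,gz,no,nr,ns,nu,ny,nz,or,ou,oy,oz,rs,ru,ry,rz,su,sy,sz,uy,uz,yz
∂2: piv[bdg,bdn,bds,bdy,bgn,bgu,bgy,bgz,bno,bns,bnu,bny,bnz,bou,boy,bsu,bsy,bsz,buy,buz,dgr,dgz,dor,dou,doz,dru,drz,duz,gnr,gns,grs,gry,gyz] rk=33  ker:dgy,dns,dny,dnz,dsy,gnu,gny,gnz,gru,grz,gsu,gsy,gsz,guz,nor,nou,noy,noz,nry,nrz,nsy,nsz,nuz,oru,orz,ouy,ouz,rsu,rsy,ruz,suy,suz,syz,uyz
∂3: piv[bdgy,bdns,bdny,bdsy,bgnu,bgnz,bguz,bnoy,bnsy,bnuz,bouy,bsuy,doru,dorz,douz,druz,gnsz,grsu,gsyz,norz,nouz,suyz] rk=22  ker:dnsy,gnuz,oruz
rk∂_2=33

rank∂_2=33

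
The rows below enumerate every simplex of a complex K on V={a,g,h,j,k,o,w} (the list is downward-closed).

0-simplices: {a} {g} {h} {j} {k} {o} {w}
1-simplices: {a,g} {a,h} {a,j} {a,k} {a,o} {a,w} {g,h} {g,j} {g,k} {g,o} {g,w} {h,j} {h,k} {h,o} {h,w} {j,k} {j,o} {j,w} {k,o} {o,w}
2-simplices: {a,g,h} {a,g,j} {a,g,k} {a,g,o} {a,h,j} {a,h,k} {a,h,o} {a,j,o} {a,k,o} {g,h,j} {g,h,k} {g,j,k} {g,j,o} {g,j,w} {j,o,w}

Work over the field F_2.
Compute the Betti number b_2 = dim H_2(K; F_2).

n_0=7 n_1=20 n_2=15  [Z2]
∂1: piv[ag,ah,aj,ak,ao,aw] rk=6  ker:gh,gj,gk,go,gw,hj,hk,ho,hw,jk,jo,jw,ko,ow
∂2: piv[agh,agj,agk,ago,ahj,ahk,aho,ajo,ako,gjk,gjw,jow] rk=12  ker:ghj,ghk,gjo
b_2=(15−12)−0=3

b_2=3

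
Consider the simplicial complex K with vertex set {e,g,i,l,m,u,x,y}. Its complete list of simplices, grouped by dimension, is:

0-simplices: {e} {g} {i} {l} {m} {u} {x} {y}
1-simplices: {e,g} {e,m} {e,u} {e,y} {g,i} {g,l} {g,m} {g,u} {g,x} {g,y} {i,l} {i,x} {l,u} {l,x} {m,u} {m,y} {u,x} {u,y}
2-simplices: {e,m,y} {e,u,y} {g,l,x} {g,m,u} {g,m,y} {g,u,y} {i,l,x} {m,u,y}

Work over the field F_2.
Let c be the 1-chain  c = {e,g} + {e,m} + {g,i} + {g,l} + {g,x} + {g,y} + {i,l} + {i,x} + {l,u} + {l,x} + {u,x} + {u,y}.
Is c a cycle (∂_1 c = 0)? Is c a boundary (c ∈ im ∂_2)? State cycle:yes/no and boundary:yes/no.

n_0=8 n_1=18 n_2=8  [Z2]
∂1: piv[eg,em,eu,ey,gi,gl,gx] rk=7  ker:gm,gu,gy,il,ix,lu,lx,mu,my,ux,uy
∂2: piv[emy,euy,glx,gmu,gmy,guy,ilx] rk=7  ker:muy
∂1c = {g} + {i} + {m} + {u}

cycle:no boundary:no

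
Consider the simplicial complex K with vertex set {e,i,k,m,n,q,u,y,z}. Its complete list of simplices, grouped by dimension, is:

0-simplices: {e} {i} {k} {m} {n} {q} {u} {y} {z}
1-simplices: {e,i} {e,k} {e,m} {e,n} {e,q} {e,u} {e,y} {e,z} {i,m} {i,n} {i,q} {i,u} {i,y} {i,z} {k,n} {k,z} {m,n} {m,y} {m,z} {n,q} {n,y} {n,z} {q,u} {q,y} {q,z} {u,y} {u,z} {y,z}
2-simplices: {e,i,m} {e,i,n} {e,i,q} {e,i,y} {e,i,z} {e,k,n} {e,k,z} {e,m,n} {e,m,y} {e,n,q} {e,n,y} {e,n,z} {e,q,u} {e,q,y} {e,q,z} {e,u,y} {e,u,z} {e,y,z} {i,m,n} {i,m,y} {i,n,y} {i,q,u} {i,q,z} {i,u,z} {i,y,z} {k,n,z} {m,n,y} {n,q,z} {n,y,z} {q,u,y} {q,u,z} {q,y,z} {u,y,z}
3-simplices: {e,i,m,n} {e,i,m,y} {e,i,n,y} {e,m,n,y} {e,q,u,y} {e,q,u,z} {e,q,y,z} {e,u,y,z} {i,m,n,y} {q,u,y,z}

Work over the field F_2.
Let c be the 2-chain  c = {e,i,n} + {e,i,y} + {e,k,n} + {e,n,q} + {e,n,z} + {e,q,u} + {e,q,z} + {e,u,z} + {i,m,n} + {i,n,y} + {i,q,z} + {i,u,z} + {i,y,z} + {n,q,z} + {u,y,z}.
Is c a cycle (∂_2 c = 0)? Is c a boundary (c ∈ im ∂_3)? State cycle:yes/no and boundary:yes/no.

n_0=9 n_1=28 n_2=33 n_3=10  [Z2]
∂1: piv[ei,ek,em,en,eq,eu,ey,ez] rk=8  ker:im,in,iq,iu,iy,iz,kn,kz,mn,my,mz,nq,ny,nz,qu,qy,qz,uy,uz,yz
∂2: piv[eim,ein,eiq,eiy,eiz,ekn,ekz,emn,emy,enq,eny,enz,equ,eqy,eqz,euy,euz,eyz,iqu] rk=19  ker:imn,imy,iny,iqz,iuz,iyz,knz,mny,nqz,nyz,quy,quz,qyz,uyz
∂3: piv[eimn,eimy,einy,emny,equy,equz,eqyz,euyz] rk=8  ker:imny,quyz
∂2c = {e,k} + {e,q} + {e,y} + {e,z} + {i,m} + {i,n} + {i,q} + {i,u} + {i,y} + {i,z} + {k,n} + {m,n} + {n,y} + {q,u} + {q,z} + {u,y} + {u,z}

cycle:no boundary:no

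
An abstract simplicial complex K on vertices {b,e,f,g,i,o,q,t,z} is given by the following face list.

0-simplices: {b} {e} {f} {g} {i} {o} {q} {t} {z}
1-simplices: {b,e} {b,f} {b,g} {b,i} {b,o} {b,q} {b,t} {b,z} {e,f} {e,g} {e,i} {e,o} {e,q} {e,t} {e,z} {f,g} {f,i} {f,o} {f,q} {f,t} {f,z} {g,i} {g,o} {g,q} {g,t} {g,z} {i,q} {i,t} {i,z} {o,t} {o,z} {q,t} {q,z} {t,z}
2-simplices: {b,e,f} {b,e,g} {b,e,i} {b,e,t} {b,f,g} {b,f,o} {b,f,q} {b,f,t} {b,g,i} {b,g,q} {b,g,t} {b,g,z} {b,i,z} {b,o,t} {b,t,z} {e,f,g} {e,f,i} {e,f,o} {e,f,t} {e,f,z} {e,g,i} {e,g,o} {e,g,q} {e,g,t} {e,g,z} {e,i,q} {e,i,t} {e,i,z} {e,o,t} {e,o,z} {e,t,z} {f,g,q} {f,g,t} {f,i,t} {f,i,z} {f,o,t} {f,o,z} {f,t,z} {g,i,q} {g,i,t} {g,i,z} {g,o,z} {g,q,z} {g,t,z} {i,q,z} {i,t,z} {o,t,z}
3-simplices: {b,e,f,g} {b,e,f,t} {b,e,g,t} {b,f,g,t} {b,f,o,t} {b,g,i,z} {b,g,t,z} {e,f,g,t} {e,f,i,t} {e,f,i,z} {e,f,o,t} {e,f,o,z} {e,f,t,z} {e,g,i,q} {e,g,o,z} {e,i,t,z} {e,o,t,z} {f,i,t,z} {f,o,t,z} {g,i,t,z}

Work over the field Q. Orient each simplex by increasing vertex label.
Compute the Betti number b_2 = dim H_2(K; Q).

b_2=5

n_0=9 n_1=34 n_2=47 n_3=20  [Q]
∂1: piv[be,bf,bg,bi,bo,bq,bt,bz] rk=8  ker:ef,eg,ei,eo,eq,et,ez,fg,fi,fo,fq,ft,fz,gi,go,gq,gt,gz,iq,it,iz,ot,oz,qt,qz,tz
∂2: piv[bef,beg,bei,bet,bfg,bfo,bfq,bft,bgi,bgq,bgt,bgz,biz,bot,btz,efi,efo,efz,ego,egq,egz,eiq,eit,eoz,gqz] rk=25  ker:efg,eft,egi,egt,eiz,eot,etz,fgq,fgt,fit,fiz,fot,foz,ftz,giq,git,giz,goz,gtz,iqz,itz,otz
∂3: piv[befg,beft,begt,bfgt,bfot,bgiz,bgtz,efit,efiz,efot,efoz,eftz,egiq,egoz,eitz,eotz,gitz] rk=17  ker:efgt,fitz,fotz
b_2=(47−25)−17=5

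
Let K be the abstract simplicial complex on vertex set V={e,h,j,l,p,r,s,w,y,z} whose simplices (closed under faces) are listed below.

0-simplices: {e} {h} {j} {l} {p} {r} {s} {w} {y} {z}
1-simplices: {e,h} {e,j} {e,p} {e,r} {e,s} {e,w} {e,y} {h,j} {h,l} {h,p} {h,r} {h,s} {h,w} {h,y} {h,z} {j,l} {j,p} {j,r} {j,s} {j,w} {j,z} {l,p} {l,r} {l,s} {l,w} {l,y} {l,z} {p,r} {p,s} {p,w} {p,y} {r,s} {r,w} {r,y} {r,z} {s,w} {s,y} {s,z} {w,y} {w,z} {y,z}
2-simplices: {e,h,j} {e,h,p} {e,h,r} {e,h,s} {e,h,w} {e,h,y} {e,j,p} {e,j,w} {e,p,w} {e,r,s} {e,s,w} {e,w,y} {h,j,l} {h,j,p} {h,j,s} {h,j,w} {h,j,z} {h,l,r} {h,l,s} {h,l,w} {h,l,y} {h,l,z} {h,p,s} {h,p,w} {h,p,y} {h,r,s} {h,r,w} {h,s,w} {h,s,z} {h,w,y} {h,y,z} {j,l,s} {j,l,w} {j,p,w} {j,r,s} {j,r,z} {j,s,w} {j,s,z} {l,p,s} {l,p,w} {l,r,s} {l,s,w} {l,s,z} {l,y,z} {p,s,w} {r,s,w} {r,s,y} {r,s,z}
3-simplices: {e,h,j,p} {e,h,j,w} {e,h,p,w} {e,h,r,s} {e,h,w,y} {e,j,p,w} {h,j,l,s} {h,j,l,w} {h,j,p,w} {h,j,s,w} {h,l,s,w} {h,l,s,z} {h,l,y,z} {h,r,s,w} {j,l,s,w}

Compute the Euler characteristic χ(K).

χ(K)=2

n_0=10 n_1=41 n_2=48 n_3=15
χ=+10−41+48−15=2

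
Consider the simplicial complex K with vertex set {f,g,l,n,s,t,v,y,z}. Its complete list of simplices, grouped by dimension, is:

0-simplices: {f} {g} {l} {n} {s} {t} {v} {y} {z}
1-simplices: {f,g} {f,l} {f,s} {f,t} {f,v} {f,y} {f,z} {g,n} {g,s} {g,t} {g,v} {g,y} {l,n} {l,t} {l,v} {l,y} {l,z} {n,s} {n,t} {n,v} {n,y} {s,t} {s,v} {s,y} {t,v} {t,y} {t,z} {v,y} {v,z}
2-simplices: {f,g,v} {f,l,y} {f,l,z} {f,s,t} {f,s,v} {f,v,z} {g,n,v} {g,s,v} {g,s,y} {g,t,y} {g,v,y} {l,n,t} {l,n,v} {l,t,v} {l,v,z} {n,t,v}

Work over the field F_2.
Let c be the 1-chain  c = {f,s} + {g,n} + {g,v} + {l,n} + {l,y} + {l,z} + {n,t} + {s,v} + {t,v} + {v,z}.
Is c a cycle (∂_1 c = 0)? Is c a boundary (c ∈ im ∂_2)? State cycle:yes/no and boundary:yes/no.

cycle:no boundary:no

n_0=9 n_1=29 n_2=16  [Z2]
∂1: piv[fg,fl,fs,ft,fv,fy,fz,gn] rk=8  ker:gs,gt,gv,gy,ln,lt,lv,ly,lz,ns,nt,nv,ny,st,sv,sy,tv,ty,tz,vy,vz
∂2: piv[fgv,fly,flz,fst,fsv,fvz,gnv,gsv,gsy,gty,gvy,lnt,lnv,ltv,lvz] rk=15  ker:ntv
∂1c = {f} + {l} + {n} + {y}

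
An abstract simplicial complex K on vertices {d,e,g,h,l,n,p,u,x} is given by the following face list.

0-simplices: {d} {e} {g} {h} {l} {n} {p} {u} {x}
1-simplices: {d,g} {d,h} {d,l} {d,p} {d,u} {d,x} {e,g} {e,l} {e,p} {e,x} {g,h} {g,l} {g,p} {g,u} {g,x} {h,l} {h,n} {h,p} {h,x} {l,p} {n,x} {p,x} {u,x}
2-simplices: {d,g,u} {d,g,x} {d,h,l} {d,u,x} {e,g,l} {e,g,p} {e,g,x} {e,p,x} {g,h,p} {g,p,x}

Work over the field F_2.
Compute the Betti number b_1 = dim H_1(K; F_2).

n_0=9 n_1=23 n_2=10  [Z2]
∂1: piv[dg,dh,dl,dp,du,dx,eg,hn] rk=8  ker:el,ep,ex,gh,gl,gp,gu,gx,hl,hp,hx,lp,nx,px,ux
∂2: piv[dgu,dgx,dhl,dux,egl,egp,egx,epx,ghp] rk=9  ker:gpx
b_1=(23−8)−9=6

b_1=6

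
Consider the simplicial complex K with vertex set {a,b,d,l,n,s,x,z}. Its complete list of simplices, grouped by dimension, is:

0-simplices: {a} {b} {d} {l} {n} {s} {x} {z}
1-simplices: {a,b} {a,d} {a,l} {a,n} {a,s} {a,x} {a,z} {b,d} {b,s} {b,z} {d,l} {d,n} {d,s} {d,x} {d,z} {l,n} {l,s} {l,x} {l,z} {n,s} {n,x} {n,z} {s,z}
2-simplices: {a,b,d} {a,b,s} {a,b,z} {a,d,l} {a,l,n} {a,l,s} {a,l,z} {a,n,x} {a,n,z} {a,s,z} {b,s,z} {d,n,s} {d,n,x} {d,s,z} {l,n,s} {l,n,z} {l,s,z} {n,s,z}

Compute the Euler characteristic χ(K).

χ(K)=3

n_0=8 n_1=23 n_2=18
χ=+8−23+18=3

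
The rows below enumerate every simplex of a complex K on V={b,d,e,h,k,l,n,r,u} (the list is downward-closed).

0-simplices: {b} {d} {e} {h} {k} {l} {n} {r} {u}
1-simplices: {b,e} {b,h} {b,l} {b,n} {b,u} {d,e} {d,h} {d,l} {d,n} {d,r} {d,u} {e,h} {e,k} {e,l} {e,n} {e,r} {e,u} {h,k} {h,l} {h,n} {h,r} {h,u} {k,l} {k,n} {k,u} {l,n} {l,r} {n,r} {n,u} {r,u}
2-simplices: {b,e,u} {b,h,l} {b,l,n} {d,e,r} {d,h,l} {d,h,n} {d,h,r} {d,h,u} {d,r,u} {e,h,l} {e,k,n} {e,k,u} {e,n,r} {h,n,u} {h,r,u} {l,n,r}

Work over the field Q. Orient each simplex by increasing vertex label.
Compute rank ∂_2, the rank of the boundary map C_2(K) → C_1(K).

rank∂_2=15

n_0=9 n_1=30 n_2=16  [Q]
∂1: piv[be,bh,bl,bn,bu,de,dr,ek] rk=8  ker:dh,dl,dn,du,eh,el,en,er,eu,hk,hl,hn,hr,hu,kl,kn,ku,ln,lr,nr,nu,ru
∂2: piv[beu,bhl,bln,der,dhl,dhn,dhr,dhu,dru,ehl,ekn,eku,enr,hnu,lnr] rk=15  ker:hru
rk∂_2=15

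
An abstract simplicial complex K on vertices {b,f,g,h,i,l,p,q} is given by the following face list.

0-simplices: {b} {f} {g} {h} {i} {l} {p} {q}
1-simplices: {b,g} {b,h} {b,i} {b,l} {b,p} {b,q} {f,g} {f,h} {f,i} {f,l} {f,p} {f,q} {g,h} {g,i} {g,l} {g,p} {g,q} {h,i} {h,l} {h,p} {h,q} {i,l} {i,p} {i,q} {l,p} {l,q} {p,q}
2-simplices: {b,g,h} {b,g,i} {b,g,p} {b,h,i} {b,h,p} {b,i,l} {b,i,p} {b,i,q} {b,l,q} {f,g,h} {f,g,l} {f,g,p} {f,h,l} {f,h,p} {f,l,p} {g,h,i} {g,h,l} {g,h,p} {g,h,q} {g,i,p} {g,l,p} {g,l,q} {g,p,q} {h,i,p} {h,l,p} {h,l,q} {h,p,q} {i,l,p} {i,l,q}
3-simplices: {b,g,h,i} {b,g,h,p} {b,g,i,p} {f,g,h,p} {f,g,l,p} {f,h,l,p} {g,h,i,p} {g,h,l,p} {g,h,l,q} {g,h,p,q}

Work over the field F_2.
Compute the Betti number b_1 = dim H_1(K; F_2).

n_0=8 n_1=27 n_2=29 n_3=10  [Z2]
∂1: piv[bg,bh,bi,bl,bp,bq,fg] rk=7  ker:fh,fi,fl,fp,fq,gh,gi,gl,gp,gq,hi,hl,hp,hq,il,ip,iq,lp,lq,pq
∂2: piv[bgh,bgi,bgp,bhi,bhp,bil,bip,biq,blq,fgh,fgl,fgp,fhl,flp,ghq,glq,gpq,ilp] rk=18  ker:fhp,ghi,ghl,ghp,gip,glp,hip,hlp,hlq,hpq,ilq
∂3: piv[bghi,bghp,bgip,fghp,fglp,fhlp,ghip,ghlp,ghlq,ghpq] rk=10
b_1=(27−7)−18=2

b_1=2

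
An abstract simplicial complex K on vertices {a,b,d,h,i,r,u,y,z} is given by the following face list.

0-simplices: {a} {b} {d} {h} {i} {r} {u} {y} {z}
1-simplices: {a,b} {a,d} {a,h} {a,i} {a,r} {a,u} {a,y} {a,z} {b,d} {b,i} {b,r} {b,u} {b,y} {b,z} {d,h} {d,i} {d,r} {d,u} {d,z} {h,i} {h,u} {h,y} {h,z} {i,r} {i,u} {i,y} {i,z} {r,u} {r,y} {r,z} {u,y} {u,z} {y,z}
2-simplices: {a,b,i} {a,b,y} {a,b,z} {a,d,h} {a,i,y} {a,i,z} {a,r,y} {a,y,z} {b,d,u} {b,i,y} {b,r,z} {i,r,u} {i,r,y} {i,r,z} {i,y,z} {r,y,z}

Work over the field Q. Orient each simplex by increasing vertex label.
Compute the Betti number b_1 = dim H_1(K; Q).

b_1=12

n_0=9 n_1=33 n_2=16  [Q]
∂1: piv[ab,ad,ah,ai,ar,au,ay,az] rk=8  ker:bd,bi,br,bu,by,bz,dh,di,dr,du,dz,hi,hu,hy,hz,ir,iu,iy,iz,ru,ry,rz,uy,uz,yz
∂2: piv[abi,aby,abz,adh,aiy,aiz,ary,ayz,bdu,brz,iru,iry,irz] rk=13  ker:biy,iyz,ryz
b_1=(33−8)−13=12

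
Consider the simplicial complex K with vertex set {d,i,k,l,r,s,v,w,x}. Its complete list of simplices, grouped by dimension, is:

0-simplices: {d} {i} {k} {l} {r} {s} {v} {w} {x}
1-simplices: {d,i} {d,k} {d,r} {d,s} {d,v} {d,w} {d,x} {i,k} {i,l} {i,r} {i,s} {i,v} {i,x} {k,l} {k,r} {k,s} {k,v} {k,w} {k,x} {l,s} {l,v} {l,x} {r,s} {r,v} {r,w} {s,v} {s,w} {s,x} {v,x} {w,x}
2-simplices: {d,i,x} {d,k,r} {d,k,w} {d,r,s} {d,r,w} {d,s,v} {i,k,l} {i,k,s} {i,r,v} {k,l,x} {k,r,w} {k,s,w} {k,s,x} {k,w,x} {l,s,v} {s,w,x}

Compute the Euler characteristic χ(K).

n_0=9 n_1=30 n_2=16
χ=+9−30+16=-5

χ(K)=-5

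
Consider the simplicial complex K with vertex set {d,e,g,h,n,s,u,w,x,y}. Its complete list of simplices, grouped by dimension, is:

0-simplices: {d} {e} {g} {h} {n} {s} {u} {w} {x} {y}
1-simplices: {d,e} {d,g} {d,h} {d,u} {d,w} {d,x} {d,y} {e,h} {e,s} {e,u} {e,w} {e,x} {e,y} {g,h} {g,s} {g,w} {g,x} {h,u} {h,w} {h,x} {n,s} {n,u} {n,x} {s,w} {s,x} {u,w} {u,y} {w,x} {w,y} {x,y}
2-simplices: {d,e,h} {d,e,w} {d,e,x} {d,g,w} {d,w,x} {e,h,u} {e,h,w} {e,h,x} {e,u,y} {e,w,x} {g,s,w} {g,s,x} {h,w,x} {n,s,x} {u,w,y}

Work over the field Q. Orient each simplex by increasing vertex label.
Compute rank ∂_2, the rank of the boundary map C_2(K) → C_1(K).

n_0=10 n_1=30 n_2=15  [Q]
∂1: piv[de,dg,dh,du,dw,dx,dy,es,ns] rk=9  ker:eh,eu,ew,ex,ey,gh,gs,gw,gx,hu,hw,hx,nu,nx,sw,sx,uw,uy,wx,wy,xy
∂2: piv[deh,dew,dex,dgw,dwx,ehu,ehw,ehx,euy,gsw,gsx,nsx,uwy] rk=13  ker:ewx,hwx
rk∂_2=13

rank∂_2=13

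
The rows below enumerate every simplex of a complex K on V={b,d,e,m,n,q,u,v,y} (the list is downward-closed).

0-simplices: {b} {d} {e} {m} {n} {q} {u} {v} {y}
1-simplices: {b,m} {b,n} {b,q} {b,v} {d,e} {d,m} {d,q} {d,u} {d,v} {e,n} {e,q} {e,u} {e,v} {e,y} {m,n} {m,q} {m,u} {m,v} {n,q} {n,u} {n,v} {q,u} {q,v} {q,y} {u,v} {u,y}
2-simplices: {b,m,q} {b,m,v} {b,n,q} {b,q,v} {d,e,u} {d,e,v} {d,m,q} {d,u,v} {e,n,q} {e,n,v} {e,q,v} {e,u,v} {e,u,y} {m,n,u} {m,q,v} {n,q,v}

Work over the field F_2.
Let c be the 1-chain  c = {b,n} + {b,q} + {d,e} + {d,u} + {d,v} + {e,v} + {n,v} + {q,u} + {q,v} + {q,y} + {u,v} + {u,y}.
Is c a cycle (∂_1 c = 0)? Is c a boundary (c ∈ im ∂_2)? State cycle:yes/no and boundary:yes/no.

n_0=9 n_1=26 n_2=16  [Z2]
∂1: piv[bm,bn,bq,bv,de,dm,du,ey] rk=8  ker:dq,dv,en,eq,eu,ev,mn,mq,mu,mv,nq,nu,nv,qu,qv,qy,uv,uy
∂2: piv[bmq,bmv,bnq,bqv,deu,dev,dmq,duv,enq,env,eqv,euy,mnu] rk=13  ker:euv,mqv,nqv
∂1c = {d} + {v}

cycle:no boundary:no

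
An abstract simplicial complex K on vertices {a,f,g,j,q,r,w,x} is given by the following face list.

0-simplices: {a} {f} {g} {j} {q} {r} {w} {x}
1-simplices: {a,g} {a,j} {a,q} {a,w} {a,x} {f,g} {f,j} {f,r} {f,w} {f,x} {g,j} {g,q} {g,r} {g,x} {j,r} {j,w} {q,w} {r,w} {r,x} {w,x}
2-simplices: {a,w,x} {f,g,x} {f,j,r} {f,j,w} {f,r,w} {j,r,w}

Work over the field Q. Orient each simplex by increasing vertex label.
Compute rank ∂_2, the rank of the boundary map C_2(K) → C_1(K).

n_0=8 n_1=20 n_2=6  [Q]
∂1: piv[ag,aj,aq,aw,ax,fg,fr] rk=7  ker:fj,fw,fx,gj,gq,gr,gx,jr,jw,qw,rw,rx,wx
∂2: piv[awx,fgx,fjr,fjw,frw] rk=5  ker:jrw
rk∂_2=5

rank∂_2=5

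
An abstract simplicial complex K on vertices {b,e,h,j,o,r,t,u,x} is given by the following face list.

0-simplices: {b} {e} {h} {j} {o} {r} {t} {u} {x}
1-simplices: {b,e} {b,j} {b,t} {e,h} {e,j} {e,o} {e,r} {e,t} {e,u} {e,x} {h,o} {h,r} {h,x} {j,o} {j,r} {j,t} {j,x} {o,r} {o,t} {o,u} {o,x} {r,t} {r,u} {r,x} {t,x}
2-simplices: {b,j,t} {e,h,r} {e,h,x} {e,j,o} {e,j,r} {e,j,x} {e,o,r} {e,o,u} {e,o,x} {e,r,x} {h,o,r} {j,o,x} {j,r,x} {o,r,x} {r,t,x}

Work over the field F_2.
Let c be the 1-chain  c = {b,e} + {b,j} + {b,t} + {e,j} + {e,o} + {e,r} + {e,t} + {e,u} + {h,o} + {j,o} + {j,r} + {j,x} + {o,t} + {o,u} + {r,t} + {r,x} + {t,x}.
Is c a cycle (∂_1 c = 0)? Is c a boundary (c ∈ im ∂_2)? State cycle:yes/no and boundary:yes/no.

n_0=9 n_1=25 n_2=15  [Z2]
∂1: piv[be,bj,bt,eh,eo,er,eu,ex] rk=8  ker:ej,et,ho,hr,hx,jo,jr,jt,jx,or,ot,ou,ox,rt,ru,rx,tx
∂2: piv[bjt,ehr,ehx,ejo,ejr,ejx,eor,eou,eox,erx,hor,rtx] rk=12  ker:jox,jrx,orx
∂1c = {b} + {h} + {j} + {o} + {t} + {x}

cycle:no boundary:no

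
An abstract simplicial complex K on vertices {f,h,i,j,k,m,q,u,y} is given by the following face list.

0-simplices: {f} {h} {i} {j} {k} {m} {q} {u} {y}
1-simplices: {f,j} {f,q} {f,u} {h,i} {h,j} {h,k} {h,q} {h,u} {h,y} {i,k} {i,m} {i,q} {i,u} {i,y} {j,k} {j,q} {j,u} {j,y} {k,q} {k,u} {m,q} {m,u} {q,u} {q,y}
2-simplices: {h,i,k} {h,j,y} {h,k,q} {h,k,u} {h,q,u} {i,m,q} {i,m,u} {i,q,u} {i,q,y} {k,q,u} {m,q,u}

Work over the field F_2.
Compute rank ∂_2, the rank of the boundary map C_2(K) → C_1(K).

n_0=9 n_1=24 n_2=11  [Z2]
∂1: piv[fj,fq,fu,hi,hj,hk,hy,im] rk=8  ker:hq,hu,ik,iq,iu,iy,jk,jq,ju,jy,kq,ku,mq,mu,qu,qy
∂2: piv[hik,hjy,hkq,hku,hqu,imq,imu,iqu,iqy] rk=9  ker:kqu,mqu
rk∂_2=9

rank∂_2=9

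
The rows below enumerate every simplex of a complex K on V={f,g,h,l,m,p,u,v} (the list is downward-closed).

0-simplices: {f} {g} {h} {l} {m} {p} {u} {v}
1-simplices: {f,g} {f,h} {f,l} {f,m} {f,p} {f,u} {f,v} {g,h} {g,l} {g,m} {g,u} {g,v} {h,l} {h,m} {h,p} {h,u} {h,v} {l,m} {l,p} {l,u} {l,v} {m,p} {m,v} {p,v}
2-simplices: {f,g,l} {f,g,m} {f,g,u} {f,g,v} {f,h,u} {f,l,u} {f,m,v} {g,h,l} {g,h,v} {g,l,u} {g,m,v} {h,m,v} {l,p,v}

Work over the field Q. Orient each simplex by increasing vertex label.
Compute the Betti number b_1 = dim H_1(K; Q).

b_1=6

n_0=8 n_1=24 n_2=13  [Q]
∂1: piv[fg,fh,fl,fm,fp,fu,fv] rk=7  ker:gh,gl,gm,gu,gv,hl,hm,hp,hu,hv,lm,lp,lu,lv,mp,mv,pv
∂2: piv[fgl,fgm,fgu,fgv,fhu,flu,fmv,ghl,ghv,hmv,lpv] rk=11  ker:glu,gmv
b_1=(24−7)−11=6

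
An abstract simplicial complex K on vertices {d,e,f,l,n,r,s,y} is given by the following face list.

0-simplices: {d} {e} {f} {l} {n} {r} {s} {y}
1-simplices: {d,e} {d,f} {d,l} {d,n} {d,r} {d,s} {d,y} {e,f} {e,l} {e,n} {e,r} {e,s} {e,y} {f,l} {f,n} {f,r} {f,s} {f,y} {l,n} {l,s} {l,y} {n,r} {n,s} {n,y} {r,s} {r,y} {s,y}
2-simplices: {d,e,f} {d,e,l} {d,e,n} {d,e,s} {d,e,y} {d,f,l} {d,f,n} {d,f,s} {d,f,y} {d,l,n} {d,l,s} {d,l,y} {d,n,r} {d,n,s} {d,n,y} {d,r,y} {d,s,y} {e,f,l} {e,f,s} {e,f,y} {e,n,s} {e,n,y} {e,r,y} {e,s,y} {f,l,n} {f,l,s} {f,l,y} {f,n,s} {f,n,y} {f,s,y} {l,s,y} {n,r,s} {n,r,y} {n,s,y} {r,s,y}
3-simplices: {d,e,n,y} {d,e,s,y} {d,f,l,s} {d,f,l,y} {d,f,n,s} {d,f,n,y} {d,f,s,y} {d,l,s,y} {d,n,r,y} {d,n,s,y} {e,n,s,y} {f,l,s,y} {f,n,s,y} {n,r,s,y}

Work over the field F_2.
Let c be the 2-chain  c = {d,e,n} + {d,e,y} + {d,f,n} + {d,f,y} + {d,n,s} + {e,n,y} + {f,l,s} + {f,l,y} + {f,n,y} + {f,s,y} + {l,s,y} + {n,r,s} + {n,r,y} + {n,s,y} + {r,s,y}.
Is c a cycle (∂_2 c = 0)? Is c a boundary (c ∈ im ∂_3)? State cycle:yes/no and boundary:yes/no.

cycle:no boundary:no

n_0=8 n_1=27 n_2=35 n_3=14  [Z2]
∂1: piv[de,df,dl,dn,dr,ds,dy] rk=7  ker:ef,el,en,er,es,ey,fl,fn,fr,fs,fy,ln,ls,ly,nr,ns,ny,rs,ry,sy
∂2: piv[def,del,den,des,dey,dfl,dfn,dfs,dfy,dln,dls,dly,dnr,dns,dny,dry,dsy,ery,nrs] rk=19  ker:efl,efs,efy,ens,eny,esy,fln,fls,fly,fns,fny,fsy,lsy,nry,nsy,rsy
∂3: piv[deny,desy,dfls,dfly,dfns,dfny,dfsy,dlsy,dnry,dnsy,ensy,nrsy] rk=12  ker:flsy,fnsy
∂2c = {d,n} + {d,s} + {n,s}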